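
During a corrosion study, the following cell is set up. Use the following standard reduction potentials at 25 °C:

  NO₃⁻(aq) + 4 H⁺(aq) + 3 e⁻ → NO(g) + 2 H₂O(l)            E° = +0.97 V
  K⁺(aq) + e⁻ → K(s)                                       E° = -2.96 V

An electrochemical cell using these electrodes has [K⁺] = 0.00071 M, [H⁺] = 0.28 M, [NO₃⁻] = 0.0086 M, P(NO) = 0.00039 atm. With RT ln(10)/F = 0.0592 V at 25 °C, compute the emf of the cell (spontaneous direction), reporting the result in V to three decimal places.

NO₃⁻/NO is the cathode (higher E°), K⁺/K the anode: E°cell = +0.97 − (-2.96) = +3.93 V, n = 3.
Overall: NO₃⁻(aq) + 4 H⁺(aq) + 3 K(s) → NO(g) + 2 H₂O(l) + 3 K⁺(aq)
Q = P(NO)·[K⁺]^3 / ([NO₃⁻]·[H⁺]^4); log Q = -8.578.
E = E° − (0.0592/n) log Q = +3.93 − (0.0592/3)(-8.578) = +4.099 V.

+4.099 V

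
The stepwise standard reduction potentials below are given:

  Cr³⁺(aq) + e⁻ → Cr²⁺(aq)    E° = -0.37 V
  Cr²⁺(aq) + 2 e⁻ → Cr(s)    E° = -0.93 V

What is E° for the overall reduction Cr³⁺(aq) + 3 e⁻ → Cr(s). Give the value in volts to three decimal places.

-0.743 V

Standard free energies of sequential steps add: ΔG°₃ = ΔG°₁ + ΔG°₂, so n₃E°₃ = n₁E°₁ + n₂E°₂.
E°₃ = (1×-0.37 + 2×-0.93) / 3 = (-2.230) / 3 = -0.743 V.
Simply averaging or adding the two E° values would be wrong; the electron-weighted sum is required.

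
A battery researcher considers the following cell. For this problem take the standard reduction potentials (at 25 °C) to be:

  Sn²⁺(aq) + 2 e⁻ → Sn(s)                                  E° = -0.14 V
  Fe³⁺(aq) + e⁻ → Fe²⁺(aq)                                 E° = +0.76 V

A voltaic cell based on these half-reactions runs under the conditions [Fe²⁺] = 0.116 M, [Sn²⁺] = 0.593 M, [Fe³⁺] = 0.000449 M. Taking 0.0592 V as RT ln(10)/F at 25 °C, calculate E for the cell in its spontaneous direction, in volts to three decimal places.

+0.764 V

Fe³⁺/Fe²⁺ is the cathode (higher E°), Sn²⁺/Sn the anode: E°cell = +0.76 − (-0.14) = +0.90 V, n = 2.
Overall: 2 Fe³⁺(aq) + Sn(s) → 2 Fe²⁺(aq) + Sn²⁺(aq)
Q = [Fe²⁺]^2·[Sn²⁺] / ([Fe³⁺]^2); log Q = 4.597.
E = E° − (0.0592/n) log Q = +0.90 − (0.0592/2)(4.597) = +0.764 V.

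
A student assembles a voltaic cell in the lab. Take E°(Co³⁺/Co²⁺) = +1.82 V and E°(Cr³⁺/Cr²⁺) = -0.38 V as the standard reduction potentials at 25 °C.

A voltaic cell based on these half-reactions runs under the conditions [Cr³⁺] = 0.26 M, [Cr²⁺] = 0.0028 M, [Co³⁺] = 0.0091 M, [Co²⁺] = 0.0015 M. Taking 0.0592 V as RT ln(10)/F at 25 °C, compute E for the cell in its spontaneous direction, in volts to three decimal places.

+2.130 V

Co³⁺/Co²⁺ is the cathode (higher E°), Cr³⁺/Cr²⁺ the anode: E°cell = +1.82 − (-0.38) = +2.20 V, n = 1.
Overall: Co³⁺(aq) + Cr²⁺(aq) → Co²⁺(aq) + Cr³⁺(aq)
Q = [Co²⁺]·[Cr³⁺] / ([Co³⁺]·[Cr²⁺]); log Q = 1.185.
E = E° − (0.0592/n) log Q = +2.20 − (0.0592/1)(1.185) = +2.130 V.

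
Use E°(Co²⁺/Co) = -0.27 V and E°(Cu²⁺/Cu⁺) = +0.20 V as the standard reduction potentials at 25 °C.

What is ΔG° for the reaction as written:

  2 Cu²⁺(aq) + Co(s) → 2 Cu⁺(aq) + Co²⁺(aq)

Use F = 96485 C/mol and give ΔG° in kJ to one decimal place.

As written, Cu²⁺/Cu⁺ is reduced (cathode) and Co²⁺/Co is oxidised (anode), so E°cell = (+0.20) − (-0.27) = +0.47 V.
Balancing electrons gives n = 2.
ΔG° = −nFE° = −(2)(96485)(+0.47) = -90,696 J = -90.7 kJ.

-90.7 kJ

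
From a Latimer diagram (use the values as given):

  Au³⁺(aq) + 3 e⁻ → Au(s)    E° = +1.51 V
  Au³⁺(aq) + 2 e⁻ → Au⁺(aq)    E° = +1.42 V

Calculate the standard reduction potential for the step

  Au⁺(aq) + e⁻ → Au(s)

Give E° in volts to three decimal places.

+1.690 V

Sequential free energies add, so n₃E°₃ = n₁E°₁ + n₂E°₂.
With n₃ = 3, and the known step contributing 2×(+1.42) V, the unknown satisfies 1·E° = 3×(+1.51) − 2×(+1.42) = +1.690.
E° = +1.690 / 1 = +1.690 V.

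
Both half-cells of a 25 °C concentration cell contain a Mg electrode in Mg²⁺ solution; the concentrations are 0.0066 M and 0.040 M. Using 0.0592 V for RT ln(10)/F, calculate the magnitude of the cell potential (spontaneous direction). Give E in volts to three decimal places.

For a concentration cell E°cell = 0. The 0.040 M side is the cathode (reduction is favoured where [Mg²⁺] is higher).
With n = 2, E = −(0.0592/2) log([Mg²⁺]ₐₙ/[Mg²⁺]꜀ₐₜ) = −(0.0592/2) log(0.0066/0.04) = −(0.0592/2)(-0.783) = +0.023 V.

+0.023 V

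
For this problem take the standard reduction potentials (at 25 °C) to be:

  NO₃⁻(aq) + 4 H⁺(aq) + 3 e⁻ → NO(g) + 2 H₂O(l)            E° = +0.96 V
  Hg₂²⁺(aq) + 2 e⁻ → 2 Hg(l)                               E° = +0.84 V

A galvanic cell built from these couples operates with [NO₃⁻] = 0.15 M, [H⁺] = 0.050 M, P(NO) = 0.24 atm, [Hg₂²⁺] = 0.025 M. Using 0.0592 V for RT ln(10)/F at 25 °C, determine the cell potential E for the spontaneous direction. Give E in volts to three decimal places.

NO₃⁻/NO is the cathode (higher E°), Hg₂²⁺/Hg the anode: E°cell = +0.96 − (+0.84) = +0.12 V, n = 6.
Overall: 2 NO₃⁻(aq) + 8 H⁺(aq) + 6 Hg(l) → 2 NO(g) + 4 H₂O(l) + 3 Hg₂²⁺(aq)
Q = P(NO)^2·[Hg₂²⁺]^3 / ([NO₃⁻]^2·[H⁺]^8); log Q = 6.010.
E = E° − (0.0592/n) log Q = +0.12 − (0.0592/6)(6.010) = +0.061 V.

+0.061 V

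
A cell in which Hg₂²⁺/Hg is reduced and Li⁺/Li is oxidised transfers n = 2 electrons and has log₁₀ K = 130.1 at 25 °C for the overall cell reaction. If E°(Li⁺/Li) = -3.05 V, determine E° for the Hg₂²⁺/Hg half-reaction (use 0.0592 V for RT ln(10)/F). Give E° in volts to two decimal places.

+0.80 V

E°cell = (0.0592/n)·log K = (0.0592/2)(130.1) = +3.851 V.
Since Hg₂²⁺/Hg is the cathode and Li⁺/Li the anode, E°cell = E°(Hg₂²⁺/Hg) − E°(Li⁺/Li).
So E°(Hg₂²⁺/Hg) = E°cell + E°(Li⁺/Li) = +3.851 + (-3.05) = +0.80 V.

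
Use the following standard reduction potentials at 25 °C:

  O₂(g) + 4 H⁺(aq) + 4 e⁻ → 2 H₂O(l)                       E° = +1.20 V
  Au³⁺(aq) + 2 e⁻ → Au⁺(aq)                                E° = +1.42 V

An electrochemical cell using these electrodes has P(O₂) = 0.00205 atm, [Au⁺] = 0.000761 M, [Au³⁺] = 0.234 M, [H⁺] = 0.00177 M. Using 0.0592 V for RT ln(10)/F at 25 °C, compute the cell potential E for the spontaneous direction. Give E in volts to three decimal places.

+0.496 V

Au³⁺/Au⁺ is the cathode (higher E°), O₂/H₂O the anode: E°cell = +1.42 − (+1.20) = +0.22 V, n = 4.
Overall: 2 Au³⁺(aq) + 2 H₂O(l) → 2 Au⁺(aq) + O₂(g) + 4 H⁺(aq)
Q = [Au⁺]^2·P(O₂)·[H⁺]^4 / ([Au³⁺]^2); log Q = -18.672.
E = E° − (0.0592/n) log Q = +0.22 − (0.0592/4)(-18.672) = +0.496 V.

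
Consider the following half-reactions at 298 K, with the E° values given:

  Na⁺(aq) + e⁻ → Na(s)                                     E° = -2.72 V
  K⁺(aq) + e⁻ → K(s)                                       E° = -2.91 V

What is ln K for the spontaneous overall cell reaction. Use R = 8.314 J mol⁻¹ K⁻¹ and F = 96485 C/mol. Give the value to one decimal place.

Cathode: Na⁺/Na; anode: K⁺/K. E°cell = (-2.72) − (-2.91) = +0.19 V, with n = 1.
ΔG° = −nFE° = −RT ln K, so ln K = nFE°/(RT) = (1)(96485)(+0.19) / ((8.314)(298)) = 7.399.

7.4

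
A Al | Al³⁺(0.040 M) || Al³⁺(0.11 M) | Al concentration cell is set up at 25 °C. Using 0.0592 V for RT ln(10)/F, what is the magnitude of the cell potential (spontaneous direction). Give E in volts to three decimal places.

For a concentration cell E°cell = 0. The 0.11 M side is the cathode (reduction is favoured where [Al³⁺] is higher).
With n = 3, E = −(0.0592/3) log([Al³⁺]ₐₙ/[Al³⁺]꜀ₐₜ) = −(0.0592/3) log(0.04/0.11) = −(0.0592/3)(-0.439) = +0.009 V.

+0.009 V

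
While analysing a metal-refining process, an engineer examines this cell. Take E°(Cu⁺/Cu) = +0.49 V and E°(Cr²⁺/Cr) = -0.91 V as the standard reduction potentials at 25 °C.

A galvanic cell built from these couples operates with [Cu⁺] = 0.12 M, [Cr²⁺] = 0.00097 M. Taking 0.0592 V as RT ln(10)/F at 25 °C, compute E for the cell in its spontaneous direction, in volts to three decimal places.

Cu⁺/Cu is the cathode (higher E°), Cr²⁺/Cr the anode: E°cell = +0.49 − (-0.91) = +1.40 V, n = 2.
Overall: 2 Cu⁺(aq) + Cr(s) → 2 Cu(s) + Cr²⁺(aq)
Q = [Cr²⁺] / ([Cu⁺]^2); log Q = -1.172.
E = E° − (0.0592/n) log Q = +1.40 − (0.0592/2)(-1.172) = +1.435 V.

+1.435 V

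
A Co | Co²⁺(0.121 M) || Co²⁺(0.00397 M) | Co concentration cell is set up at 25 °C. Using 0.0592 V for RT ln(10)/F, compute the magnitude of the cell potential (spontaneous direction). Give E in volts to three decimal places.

+0.044 V

For a concentration cell E°cell = 0. The 0.121 M side is the cathode (reduction is favoured where [Co²⁺] is higher).
With n = 2, E = −(0.0592/2) log([Co²⁺]ₐₙ/[Co²⁺]꜀ₐₜ) = −(0.0592/2) log(0.00397/0.121) = −(0.0592/2)(-1.484) = +0.044 V.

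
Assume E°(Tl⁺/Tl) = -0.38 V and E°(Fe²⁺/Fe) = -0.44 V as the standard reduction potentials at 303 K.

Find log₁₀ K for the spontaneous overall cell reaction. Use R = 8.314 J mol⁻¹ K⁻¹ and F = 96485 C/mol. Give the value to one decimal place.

2.0

Cathode: Tl⁺/Tl; anode: Fe²⁺/Fe. E°cell = (-0.38) − (-0.44) = +0.06 V, with n = 2.
ΔG° = −nFE° = −RT ln K, so ln K = nFE°/(RT) = (2)(96485)(+0.06) / ((8.314)(303)) = 4.596.
log₁₀ K = 4.596 / ln 10 = 2.0.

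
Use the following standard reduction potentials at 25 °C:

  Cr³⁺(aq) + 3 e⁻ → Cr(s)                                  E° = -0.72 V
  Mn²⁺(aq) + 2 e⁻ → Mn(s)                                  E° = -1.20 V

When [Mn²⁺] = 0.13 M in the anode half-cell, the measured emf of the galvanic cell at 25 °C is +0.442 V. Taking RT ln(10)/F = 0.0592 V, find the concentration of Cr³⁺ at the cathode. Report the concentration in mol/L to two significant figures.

0.00056 M

Cr³⁺/Cr is the cathode, Mn²⁺/Mn the anode: E°cell = +0.48 V, n = 6.
Overall reaction: 2 Cr³⁺(aq) + 3 Mn(s) → 2 Cr(s) + 3 Mn²⁺(aq); Q = [Mn²⁺]^3/[Cr³⁺]^2.
From E = E° − (0.0592/n) log Q: log Q = (E° − E)·n/0.0592 = (+0.48 − (+0.442))·6/0.0592 = 3.8514.
So 2·log[Cr³⁺] = 3·log(0.13) − log Q = -2.6582 − (3.8514) = -6.5096; log[Cr³⁺] = -6.5096 / 2 = -3.2548; [Cr³⁺] = 10^(-3.2548) ≈ 0.00056 M.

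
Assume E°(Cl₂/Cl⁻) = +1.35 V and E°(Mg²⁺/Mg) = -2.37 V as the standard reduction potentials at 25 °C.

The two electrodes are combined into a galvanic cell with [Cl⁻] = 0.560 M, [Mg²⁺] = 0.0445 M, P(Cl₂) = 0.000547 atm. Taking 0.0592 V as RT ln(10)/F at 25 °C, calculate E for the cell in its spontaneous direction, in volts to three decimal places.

+3.678 V

Cl₂/Cl⁻ is the cathode (higher E°), Mg²⁺/Mg the anode: E°cell = +1.35 − (-2.37) = +3.72 V, n = 2.
Overall: Cl₂(g) + Mg(s) → 2 Cl⁻(aq) + Mg²⁺(aq)
Q = [Cl⁻]^2·[Mg²⁺] / (P(Cl₂)); log Q = 1.407.
E = E° − (0.0592/n) log Q = +3.72 − (0.0592/2)(1.407) = +3.678 V.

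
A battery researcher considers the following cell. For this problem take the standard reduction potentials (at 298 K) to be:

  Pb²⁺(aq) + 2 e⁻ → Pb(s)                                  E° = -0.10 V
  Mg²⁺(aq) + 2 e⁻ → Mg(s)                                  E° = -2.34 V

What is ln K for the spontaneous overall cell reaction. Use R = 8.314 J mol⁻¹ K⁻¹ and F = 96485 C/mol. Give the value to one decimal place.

Cathode: Pb²⁺/Pb; anode: Mg²⁺/Mg. E°cell = (-0.10) − (-2.34) = +2.24 V, with n = 2.
ΔG° = −nFE° = −RT ln K, so ln K = nFE°/(RT) = (2)(96485)(+2.24) / ((8.314)(298)) = 174.466.

174.5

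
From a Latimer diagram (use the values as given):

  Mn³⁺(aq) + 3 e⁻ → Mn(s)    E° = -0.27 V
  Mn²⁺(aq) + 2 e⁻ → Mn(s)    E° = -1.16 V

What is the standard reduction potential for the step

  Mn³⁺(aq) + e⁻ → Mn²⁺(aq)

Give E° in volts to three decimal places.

+1.510 V

Sequential free energies add, so n₃E°₃ = n₁E°₁ + n₂E°₂.
With n₃ = 3, and the known step contributing 2×(-1.16) V, the unknown satisfies 1·E° = 3×(-0.27) − 2×(-1.16) = +1.510.
E° = +1.510 / 1 = +1.510 V.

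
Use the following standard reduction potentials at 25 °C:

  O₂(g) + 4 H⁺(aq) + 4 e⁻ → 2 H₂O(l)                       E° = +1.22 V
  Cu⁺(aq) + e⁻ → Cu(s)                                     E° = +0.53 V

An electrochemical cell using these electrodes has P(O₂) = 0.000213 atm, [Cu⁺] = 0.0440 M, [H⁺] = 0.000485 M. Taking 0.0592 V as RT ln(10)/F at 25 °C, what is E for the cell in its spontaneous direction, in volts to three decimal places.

+0.520 V

O₂/H₂O is the cathode (higher E°), Cu⁺/Cu the anode: E°cell = +1.22 − (+0.53) = +0.69 V, n = 4.
Overall: O₂(g) + 4 H⁺(aq) + 4 Cu(s) → 2 H₂O(l) + 4 Cu⁺(aq)
Q = [Cu⁺]^4 / (P(O₂)·[H⁺]^4); log Q = 11.502.
E = E° − (0.0592/n) log Q = +0.69 − (0.0592/4)(11.502) = +0.520 V.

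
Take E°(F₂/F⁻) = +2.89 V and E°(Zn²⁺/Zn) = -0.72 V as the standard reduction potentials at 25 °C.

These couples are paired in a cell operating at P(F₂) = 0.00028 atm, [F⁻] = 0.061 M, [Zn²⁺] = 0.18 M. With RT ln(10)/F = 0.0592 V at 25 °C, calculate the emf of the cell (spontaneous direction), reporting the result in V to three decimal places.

+3.599 V

F₂/F⁻ is the cathode (higher E°), Zn²⁺/Zn the anode: E°cell = +2.89 − (-0.72) = +3.61 V, n = 2.
Overall: F₂(g) + Zn(s) → 2 F⁻(aq) + Zn²⁺(aq)
Q = [F⁻]^2·[Zn²⁺] / (P(F₂)); log Q = 0.379.
E = E° − (0.0592/n) log Q = +3.61 − (0.0592/2)(0.379) = +3.599 V.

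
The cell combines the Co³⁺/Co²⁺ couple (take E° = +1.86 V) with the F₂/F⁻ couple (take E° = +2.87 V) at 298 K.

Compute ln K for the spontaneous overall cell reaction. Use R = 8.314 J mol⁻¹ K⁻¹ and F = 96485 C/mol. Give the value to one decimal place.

78.7

Cathode: F₂/F⁻; anode: Co³⁺/Co²⁺. E°cell = (+2.87) − (+1.86) = +1.01 V, with n = 2.
ΔG° = −nFE° = −RT ln K, so ln K = nFE°/(RT) = (2)(96485)(+1.01) / ((8.314)(298)) = 78.666.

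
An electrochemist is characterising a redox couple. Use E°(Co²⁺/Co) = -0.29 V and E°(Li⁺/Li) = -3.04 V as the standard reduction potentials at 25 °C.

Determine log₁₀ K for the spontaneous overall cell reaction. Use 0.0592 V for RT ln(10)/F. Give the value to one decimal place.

92.9

Cathode: Co²⁺/Co; anode: Li⁺/Li. E°cell = +2.75 V, n = 2.
log K = nE°cell / 0.0592 = (2)(+2.75) / 0.0592 = 92.9.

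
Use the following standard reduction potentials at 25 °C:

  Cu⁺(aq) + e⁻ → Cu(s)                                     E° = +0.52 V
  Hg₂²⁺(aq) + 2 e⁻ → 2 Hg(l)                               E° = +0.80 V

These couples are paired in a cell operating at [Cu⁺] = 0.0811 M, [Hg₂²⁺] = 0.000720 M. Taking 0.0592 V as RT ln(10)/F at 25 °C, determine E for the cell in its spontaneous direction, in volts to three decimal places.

Hg₂²⁺/Hg is the cathode (higher E°), Cu⁺/Cu the anode: E°cell = +0.80 − (+0.52) = +0.28 V, n = 2.
Overall: Hg₂²⁺(aq) + 2 Cu(s) → 2 Hg(l) + 2 Cu⁺(aq)
Q = [Cu⁺]^2 / ([Hg₂²⁺]); log Q = 0.961.
E = E° − (0.0592/n) log Q = +0.28 − (0.0592/2)(0.961) = +0.252 V.

+0.252 V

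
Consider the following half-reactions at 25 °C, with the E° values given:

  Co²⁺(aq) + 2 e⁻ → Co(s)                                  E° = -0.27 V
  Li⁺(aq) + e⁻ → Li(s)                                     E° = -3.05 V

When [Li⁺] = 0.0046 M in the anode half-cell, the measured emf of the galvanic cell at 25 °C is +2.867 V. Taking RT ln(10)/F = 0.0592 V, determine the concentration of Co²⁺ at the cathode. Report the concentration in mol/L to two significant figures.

0.018 M

Co²⁺/Co is the cathode, Li⁺/Li the anode: E°cell = +2.78 V, n = 2.
Overall reaction: Co²⁺(aq) + 2 Li(s) → Co(s) + 2 Li⁺(aq); Q = [Li⁺]^2/[Co²⁺]^1.
From E = E° − (0.0592/n) log Q: log Q = (E° − E)·n/0.0592 = (+2.78 − (+2.867))·2/0.0592 = -2.9392.
So 1·log[Co²⁺] = 2·log(0.0046) − log Q = -4.6745 − (-2.9392) = -1.7353; [Co²⁺] = 10^(-1.7353) ≈ 0.018 M.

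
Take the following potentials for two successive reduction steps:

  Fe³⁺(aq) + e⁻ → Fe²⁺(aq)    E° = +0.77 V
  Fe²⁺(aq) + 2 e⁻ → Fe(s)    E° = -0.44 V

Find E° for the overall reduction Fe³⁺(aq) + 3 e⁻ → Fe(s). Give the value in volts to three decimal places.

Adding the free-energy changes (−nFE°) of the two steps gives −n₃FE°₃ = −n₁FE°₁ − n₂FE°₂.
E°₃ = (1×+0.77 + 2×-0.44) / 3 = (-0.110) / 3 = -0.037 V.
Simply averaging or adding the two E° values would be wrong; the electron-weighted sum is required.

-0.037 V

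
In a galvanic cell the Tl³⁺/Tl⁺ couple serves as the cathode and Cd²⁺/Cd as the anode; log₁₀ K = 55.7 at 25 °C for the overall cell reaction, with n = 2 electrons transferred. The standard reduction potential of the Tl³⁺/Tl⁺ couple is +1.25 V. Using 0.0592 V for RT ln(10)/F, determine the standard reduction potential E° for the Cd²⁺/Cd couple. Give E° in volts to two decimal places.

-0.40 V

E°cell = (0.0592/n)·log K = (0.0592/2)(55.7) = +1.649 V.
Since Tl³⁺/Tl⁺ is the cathode and Cd²⁺/Cd the anode, E°cell = E°(Tl³⁺/Tl⁺) − E°(Cd²⁺/Cd).
So E°(Cd²⁺/Cd) = E°(Tl³⁺/Tl⁺) − E°cell = (+1.25) − (+1.649) = -0.40 V.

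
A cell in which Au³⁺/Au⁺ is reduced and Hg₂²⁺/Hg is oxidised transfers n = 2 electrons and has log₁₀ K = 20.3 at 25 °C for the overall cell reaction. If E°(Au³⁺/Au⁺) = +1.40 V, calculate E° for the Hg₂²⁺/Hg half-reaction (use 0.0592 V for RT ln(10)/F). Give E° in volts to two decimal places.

E°cell = (0.0592/n)·log K = (0.0592/2)(20.3) = +0.601 V.
Since Au³⁺/Au⁺ is the cathode and Hg₂²⁺/Hg the anode, E°cell = E°(Au³⁺/Au⁺) − E°(Hg₂²⁺/Hg).
So E°(Hg₂²⁺/Hg) = E°(Au³⁺/Au⁺) − E°cell = (+1.40) − (+0.601) = +0.80 V.

+0.80 V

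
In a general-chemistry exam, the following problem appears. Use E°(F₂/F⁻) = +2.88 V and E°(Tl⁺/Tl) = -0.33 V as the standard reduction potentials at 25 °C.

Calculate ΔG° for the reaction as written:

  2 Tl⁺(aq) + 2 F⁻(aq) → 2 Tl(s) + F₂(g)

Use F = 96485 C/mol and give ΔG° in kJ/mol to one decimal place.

As written, Tl⁺/Tl is reduced (cathode) and F₂/F⁻ is oxidised (anode), so E°cell = (-0.33) − (+2.88) = -3.21 V.
Balancing electrons gives n = 2.
ΔG° = −nFE° = −(2)(96485)(-3.21) = 619,434 J = +619.4 kJ/mol.

+619.4 kJ/mol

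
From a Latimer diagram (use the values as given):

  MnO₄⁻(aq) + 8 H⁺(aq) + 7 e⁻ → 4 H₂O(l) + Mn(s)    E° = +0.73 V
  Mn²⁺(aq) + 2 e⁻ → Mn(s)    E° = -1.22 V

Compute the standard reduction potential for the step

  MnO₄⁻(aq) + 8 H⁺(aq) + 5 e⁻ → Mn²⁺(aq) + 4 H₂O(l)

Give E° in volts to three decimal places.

Sequential free energies add, so n₃E°₃ = n₁E°₁ + n₂E°₂.
With n₃ = 7, and the known step contributing 2×(-1.22) V, the unknown satisfies 5·E° = 7×(+0.73) − 2×(-1.22) = +7.550.
E° = +7.550 / 5 = +1.510 V.

+1.510 V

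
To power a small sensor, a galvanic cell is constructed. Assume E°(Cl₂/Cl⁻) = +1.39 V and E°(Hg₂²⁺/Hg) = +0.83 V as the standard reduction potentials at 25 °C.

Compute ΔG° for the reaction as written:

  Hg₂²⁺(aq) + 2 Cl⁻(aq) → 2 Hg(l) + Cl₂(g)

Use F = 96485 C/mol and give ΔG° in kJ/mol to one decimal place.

+108.1 kJ/mol

As written, Hg₂²⁺/Hg is reduced (cathode) and Cl₂/Cl⁻ is oxidised (anode), so E°cell = (+0.83) − (+1.39) = -0.56 V.
Balancing electrons gives n = 2.
ΔG° = −nFE° = −(2)(96485)(-0.56) = 108,063 J = +108.1 kJ/mol.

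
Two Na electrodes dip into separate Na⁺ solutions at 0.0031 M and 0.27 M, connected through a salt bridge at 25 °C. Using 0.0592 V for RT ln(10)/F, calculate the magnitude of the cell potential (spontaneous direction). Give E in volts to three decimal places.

For a concentration cell E°cell = 0. The 0.27 M side is the cathode (reduction is favoured where [Na⁺] is higher).
With n = 1, E = −(0.0592/1) log([Na⁺]ₐₙ/[Na⁺]꜀ₐₜ) = −(0.0592/1) log(0.0031/0.27) = −(0.0592/1)(-1.940) = +0.115 V.

+0.115 V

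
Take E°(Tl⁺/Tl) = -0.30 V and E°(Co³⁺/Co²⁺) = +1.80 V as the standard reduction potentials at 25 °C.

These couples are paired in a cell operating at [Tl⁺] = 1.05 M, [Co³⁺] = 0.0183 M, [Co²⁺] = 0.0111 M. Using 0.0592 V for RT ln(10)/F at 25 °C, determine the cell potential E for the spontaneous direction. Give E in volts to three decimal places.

+2.112 V

Co³⁺/Co²⁺ is the cathode (higher E°), Tl⁺/Tl the anode: E°cell = +1.80 − (-0.30) = +2.10 V, n = 1.
Overall: Co³⁺(aq) + Tl(s) → Co²⁺(aq) + Tl⁺(aq)
Q = [Co²⁺]·[Tl⁺] / ([Co³⁺]); log Q = -0.196.
E = E° − (0.0592/n) log Q = +2.10 − (0.0592/1)(-0.196) = +2.112 V.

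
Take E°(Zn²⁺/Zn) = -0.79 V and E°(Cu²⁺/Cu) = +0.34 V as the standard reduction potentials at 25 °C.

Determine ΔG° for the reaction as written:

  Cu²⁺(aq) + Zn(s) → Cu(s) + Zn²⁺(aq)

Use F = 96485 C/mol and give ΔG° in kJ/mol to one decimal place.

-218.1 kJ/mol

As written, Cu²⁺/Cu is reduced (cathode) and Zn²⁺/Zn is oxidised (anode), so E°cell = (+0.34) − (-0.79) = +1.13 V.
Balancing electrons gives n = 2.
ΔG° = −nFE° = −(2)(96485)(+1.13) = -218,056 J = -218.1 kJ/mol.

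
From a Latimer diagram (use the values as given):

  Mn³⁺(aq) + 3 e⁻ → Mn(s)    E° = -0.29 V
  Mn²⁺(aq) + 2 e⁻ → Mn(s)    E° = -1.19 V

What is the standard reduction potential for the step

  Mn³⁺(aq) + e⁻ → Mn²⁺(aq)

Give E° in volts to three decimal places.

+1.510 V

Sequential free energies add, so n₃E°₃ = n₁E°₁ + n₂E°₂.
With n₃ = 3, and the known step contributing 2×(-1.19) V, the unknown satisfies 1·E° = 3×(-0.29) − 2×(-1.19) = +1.510.
E° = +1.510 / 1 = +1.510 V.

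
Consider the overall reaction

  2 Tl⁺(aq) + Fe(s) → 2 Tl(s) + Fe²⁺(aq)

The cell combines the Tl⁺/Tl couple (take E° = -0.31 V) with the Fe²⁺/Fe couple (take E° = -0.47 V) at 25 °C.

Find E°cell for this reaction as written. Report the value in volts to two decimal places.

The Tl⁺/Tl couple has the higher reduction potential, so it is the cathode; Fe²⁺/Fe is oxidised at the anode.
E°cell = E°(cathode) − E°(anode) = (-0.31) − (-0.47) = +0.16 V.
Since E°cell > 0, the reaction is spontaneous under standard conditions.

+0.16 V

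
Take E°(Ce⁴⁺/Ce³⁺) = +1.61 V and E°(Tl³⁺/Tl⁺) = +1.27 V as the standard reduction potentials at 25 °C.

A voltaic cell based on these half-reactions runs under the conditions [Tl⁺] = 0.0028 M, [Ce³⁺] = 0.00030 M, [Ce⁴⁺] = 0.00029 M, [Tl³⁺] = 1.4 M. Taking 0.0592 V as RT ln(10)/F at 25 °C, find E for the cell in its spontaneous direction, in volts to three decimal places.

Ce⁴⁺/Ce³⁺ is the cathode (higher E°), Tl³⁺/Tl⁺ the anode: E°cell = +1.61 − (+1.27) = +0.34 V, n = 2.
Overall: 2 Ce⁴⁺(aq) + Tl⁺(aq) → 2 Ce³⁺(aq) + Tl³⁺(aq)
Q = [Ce³⁺]^2·[Tl³⁺] / ([Ce⁴⁺]^2·[Tl⁺]); log Q = 2.728.
E = E° − (0.0592/n) log Q = +0.34 − (0.0592/2)(2.728) = +0.259 V.

+0.259 V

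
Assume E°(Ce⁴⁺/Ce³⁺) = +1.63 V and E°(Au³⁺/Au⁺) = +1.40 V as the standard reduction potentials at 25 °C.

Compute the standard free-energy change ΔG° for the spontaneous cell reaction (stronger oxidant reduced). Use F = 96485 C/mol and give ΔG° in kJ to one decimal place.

-44.4 kJ

Ce⁴⁺/Ce³⁺ (E° = +1.63 V) is the cathode; Au³⁺/Au⁺ (E° = +1.40 V) is the anode, so E°cell = +0.23 V.
Balancing electrons gives n = 2 (lcm of 1 and 2).
ΔG° = −nFE° = −(2)(96485)(+0.23) = -44,383 J = -44.4 kJ.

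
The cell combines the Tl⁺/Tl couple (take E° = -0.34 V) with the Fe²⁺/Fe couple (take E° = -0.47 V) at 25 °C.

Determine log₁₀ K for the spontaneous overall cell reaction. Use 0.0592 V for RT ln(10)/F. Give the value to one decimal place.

4.4

Cathode: Tl⁺/Tl; anode: Fe²⁺/Fe. E°cell = +0.13 V, n = 2.
log K = nE°cell / 0.0592 = (2)(+0.13) / 0.0592 = 4.4.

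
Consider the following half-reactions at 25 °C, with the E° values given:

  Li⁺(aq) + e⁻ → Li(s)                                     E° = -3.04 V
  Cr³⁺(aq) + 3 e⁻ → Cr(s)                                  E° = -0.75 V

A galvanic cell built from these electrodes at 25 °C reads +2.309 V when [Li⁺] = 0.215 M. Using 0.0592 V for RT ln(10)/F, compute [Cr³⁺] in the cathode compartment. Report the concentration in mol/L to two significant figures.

0.091 M

Cr³⁺/Cr is the cathode, Li⁺/Li the anode: E°cell = +2.29 V, n = 3.
Overall reaction: Cr³⁺(aq) + 3 Li(s) → Cr(s) + 3 Li⁺(aq); Q = [Li⁺]^3/[Cr³⁺]^1.
From E = E° − (0.0592/n) log Q: log Q = (E° − E)·n/0.0592 = (+2.29 − (+2.309))·3/0.0592 = -0.9628.
So 1·log[Cr³⁺] = 3·log(0.215) − log Q = -2.0027 − (-0.9628) = -1.0399; [Cr³⁺] = 10^(-1.0399) ≈ 0.091 M.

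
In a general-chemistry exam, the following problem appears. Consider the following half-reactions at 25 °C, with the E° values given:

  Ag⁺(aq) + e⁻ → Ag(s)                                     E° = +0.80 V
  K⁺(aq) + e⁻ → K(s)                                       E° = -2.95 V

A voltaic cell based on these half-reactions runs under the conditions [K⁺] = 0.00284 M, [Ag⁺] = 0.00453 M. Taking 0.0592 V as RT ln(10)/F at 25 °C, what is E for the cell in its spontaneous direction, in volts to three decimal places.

+3.762 V

Ag⁺/Ag is the cathode (higher E°), K⁺/K the anode: E°cell = +0.80 − (-2.95) = +3.75 V, n = 1.
Overall: Ag⁺(aq) + K(s) → Ag(s) + K⁺(aq)
Q = [K⁺] / ([Ag⁺]); log Q = -0.203.
E = E° − (0.0592/n) log Q = +3.75 − (0.0592/1)(-0.203) = +3.762 V.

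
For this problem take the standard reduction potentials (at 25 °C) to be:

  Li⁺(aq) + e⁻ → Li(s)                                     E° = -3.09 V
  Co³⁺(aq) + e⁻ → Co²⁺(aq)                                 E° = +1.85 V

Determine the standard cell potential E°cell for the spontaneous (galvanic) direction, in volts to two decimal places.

The Co³⁺/Co²⁺ couple has the higher reduction potential, so it is the cathode; Li⁺/Li is oxidised at the anode.
E°cell = E°(cathode) − E°(anode) = (+1.85) − (-3.09) = +4.94 V.
Since E°cell > 0, the reaction is spontaneous under standard conditions.

+4.94 V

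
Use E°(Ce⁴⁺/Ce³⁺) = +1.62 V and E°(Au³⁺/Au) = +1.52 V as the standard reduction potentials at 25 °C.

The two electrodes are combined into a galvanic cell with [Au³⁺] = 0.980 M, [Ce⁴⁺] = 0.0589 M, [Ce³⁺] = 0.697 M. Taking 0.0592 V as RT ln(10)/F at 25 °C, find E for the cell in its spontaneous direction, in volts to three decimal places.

+0.037 V

Ce⁴⁺/Ce³⁺ is the cathode (higher E°), Au³⁺/Au the anode: E°cell = +1.62 − (+1.52) = +0.10 V, n = 3.
Overall: 3 Ce⁴⁺(aq) + Au(s) → 3 Ce³⁺(aq) + Au³⁺(aq)
Q = [Ce³⁺]^3·[Au³⁺] / ([Ce⁴⁺]^3); log Q = 3.211.
E = E° − (0.0592/n) log Q = +0.10 − (0.0592/3)(3.211) = +0.037 V.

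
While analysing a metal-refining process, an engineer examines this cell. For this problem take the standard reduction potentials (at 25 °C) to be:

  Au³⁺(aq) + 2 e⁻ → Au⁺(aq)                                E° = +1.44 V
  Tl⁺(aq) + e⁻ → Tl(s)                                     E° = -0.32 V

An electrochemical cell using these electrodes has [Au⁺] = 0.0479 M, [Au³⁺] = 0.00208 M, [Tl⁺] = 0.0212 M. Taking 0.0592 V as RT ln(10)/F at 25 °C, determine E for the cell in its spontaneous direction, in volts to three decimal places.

+1.819 V

Au³⁺/Au⁺ is the cathode (higher E°), Tl⁺/Tl the anode: E°cell = +1.44 − (-0.32) = +1.76 V, n = 2.
Overall: Au³⁺(aq) + 2 Tl(s) → Au⁺(aq) + 2 Tl⁺(aq)
Q = [Au⁺]·[Tl⁺]^2 / ([Au³⁺]); log Q = -1.985.
E = E° − (0.0592/n) log Q = +1.76 − (0.0592/2)(-1.985) = +1.819 V.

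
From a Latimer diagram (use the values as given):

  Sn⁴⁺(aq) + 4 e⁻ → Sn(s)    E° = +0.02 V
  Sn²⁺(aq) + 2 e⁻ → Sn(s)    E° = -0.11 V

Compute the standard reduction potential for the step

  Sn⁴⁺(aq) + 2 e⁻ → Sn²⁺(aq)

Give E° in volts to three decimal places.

Sequential free energies add, so n₃E°₃ = n₁E°₁ + n₂E°₂.
With n₃ = 4, and the known step contributing 2×(-0.11) V, the unknown satisfies 2·E° = 4×(+0.02) − 2×(-0.11) = +0.300.
E° = +0.300 / 2 = +0.150 V.

+0.150 V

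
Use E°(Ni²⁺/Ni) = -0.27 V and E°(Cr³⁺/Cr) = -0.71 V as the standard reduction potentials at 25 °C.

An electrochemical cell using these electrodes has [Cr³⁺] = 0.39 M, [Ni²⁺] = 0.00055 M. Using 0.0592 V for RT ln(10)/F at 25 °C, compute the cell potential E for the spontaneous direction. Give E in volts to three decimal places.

Ni²⁺/Ni is the cathode (higher E°), Cr³⁺/Cr the anode: E°cell = -0.27 − (-0.71) = +0.44 V, n = 6.
Overall: 3 Ni²⁺(aq) + 2 Cr(s) → 3 Ni(s) + 2 Cr³⁺(aq)
Q = [Cr³⁺]^2 / ([Ni²⁺]^3); log Q = 8.961.
E = E° − (0.0592/n) log Q = +0.44 − (0.0592/6)(8.961) = +0.352 V.

+0.352 V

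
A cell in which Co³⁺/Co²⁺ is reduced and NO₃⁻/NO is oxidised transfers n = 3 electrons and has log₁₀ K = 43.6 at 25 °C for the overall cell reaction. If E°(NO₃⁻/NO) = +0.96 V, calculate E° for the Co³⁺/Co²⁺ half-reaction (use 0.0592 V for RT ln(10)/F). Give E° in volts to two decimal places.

+1.82 V

E°cell = (0.0592/n)·log K = (0.0592/3)(43.6) = +0.860 V.
Since Co³⁺/Co²⁺ is the cathode and NO₃⁻/NO the anode, E°cell = E°(Co³⁺/Co²⁺) − E°(NO₃⁻/NO).
So E°(Co³⁺/Co²⁺) = E°cell + E°(NO₃⁻/NO) = +0.860 + (+0.96) = +1.82 V.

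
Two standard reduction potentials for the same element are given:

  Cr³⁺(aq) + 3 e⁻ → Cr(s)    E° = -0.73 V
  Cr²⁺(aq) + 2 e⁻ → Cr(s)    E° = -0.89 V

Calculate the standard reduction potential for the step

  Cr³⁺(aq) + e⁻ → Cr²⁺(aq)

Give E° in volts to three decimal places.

-0.410 V

Sequential free energies add, so n₃E°₃ = n₁E°₁ + n₂E°₂.
With n₃ = 3, and the known step contributing 2×(-0.89) V, the unknown satisfies 1·E° = 3×(-0.73) − 2×(-0.89) = -0.410.
E° = -0.410 / 1 = -0.410 V.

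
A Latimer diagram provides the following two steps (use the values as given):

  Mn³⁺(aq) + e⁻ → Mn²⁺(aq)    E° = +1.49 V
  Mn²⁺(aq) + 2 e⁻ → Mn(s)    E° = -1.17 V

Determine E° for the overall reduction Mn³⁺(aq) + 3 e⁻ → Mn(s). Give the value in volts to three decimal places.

-0.283 V

Adding the free-energy changes (−nFE°) of the two steps gives −n₃FE°₃ = −n₁FE°₁ − n₂FE°₂.
E°₃ = (1×+1.49 + 2×-1.17) / 3 = (-0.850) / 3 = -0.283 V.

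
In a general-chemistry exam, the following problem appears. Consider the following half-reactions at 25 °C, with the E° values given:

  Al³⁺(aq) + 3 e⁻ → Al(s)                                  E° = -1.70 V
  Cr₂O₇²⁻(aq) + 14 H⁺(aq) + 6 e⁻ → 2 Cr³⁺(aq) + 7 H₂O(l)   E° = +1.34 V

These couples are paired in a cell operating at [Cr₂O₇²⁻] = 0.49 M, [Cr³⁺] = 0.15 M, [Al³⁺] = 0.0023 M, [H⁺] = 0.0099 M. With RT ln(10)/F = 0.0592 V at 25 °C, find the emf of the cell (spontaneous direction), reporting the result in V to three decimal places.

+2.828 V

Cr₂O₇²⁻/Cr³⁺ is the cathode (higher E°), Al³⁺/Al the anode: E°cell = +1.34 − (-1.70) = +3.04 V, n = 6.
Overall: Cr₂O₇²⁻(aq) + 14 H⁺(aq) + 2 Al(s) → 2 Cr³⁺(aq) + 7 H₂O(l) + 2 Al³⁺(aq)
Q = [Cr³⁺]^2·[Al³⁺]^2 / ([Cr₂O₇²⁻]·[H⁺]^14); log Q = 21.447.
E = E° − (0.0592/n) log Q = +3.04 − (0.0592/6)(21.447) = +2.828 V.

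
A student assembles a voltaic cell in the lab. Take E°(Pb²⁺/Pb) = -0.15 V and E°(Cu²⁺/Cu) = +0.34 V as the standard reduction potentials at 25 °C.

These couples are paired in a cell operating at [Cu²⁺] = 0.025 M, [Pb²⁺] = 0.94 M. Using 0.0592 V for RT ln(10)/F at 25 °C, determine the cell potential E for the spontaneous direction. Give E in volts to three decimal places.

Cu²⁺/Cu is the cathode (higher E°), Pb²⁺/Pb the anode: E°cell = +0.34 − (-0.15) = +0.49 V, n = 2.
Overall: Cu²⁺(aq) + Pb(s) → Cu(s) + Pb²⁺(aq)
Q = [Pb²⁺] / ([Cu²⁺]); log Q = 1.575.
E = E° − (0.0592/n) log Q = +0.49 − (0.0592/2)(1.575) = +0.443 V.

+0.443 V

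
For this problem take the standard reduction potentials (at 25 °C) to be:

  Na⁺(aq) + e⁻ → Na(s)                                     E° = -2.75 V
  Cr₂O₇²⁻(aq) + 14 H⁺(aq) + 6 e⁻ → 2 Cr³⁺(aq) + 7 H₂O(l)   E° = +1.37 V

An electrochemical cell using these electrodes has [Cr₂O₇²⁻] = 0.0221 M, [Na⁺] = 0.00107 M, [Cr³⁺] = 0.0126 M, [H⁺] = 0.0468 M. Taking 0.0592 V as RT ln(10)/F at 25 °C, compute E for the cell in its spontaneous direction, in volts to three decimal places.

Cr₂O₇²⁻/Cr³⁺ is the cathode (higher E°), Na⁺/Na the anode: E°cell = +1.37 − (-2.75) = +4.12 V, n = 6.
Overall: Cr₂O₇²⁻(aq) + 14 H⁺(aq) + 6 Na(s) → 2 Cr³⁺(aq) + 7 H₂O(l) + 6 Na⁺(aq)
Q = [Cr³⁺]^2·[Na⁺]^6 / ([Cr₂O₇²⁻]·[H⁺]^14); log Q = -1.351.
E = E° − (0.0592/n) log Q = +4.12 − (0.0592/6)(-1.351) = +4.133 V.

+4.133 V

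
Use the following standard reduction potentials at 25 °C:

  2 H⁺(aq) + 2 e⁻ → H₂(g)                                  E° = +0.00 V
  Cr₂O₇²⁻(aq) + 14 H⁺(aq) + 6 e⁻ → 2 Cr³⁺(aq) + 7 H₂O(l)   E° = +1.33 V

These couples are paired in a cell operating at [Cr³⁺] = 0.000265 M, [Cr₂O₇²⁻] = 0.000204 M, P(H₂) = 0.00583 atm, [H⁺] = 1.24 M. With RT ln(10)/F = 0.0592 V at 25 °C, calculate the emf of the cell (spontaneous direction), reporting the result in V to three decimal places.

+1.305 V

Cr₂O₇²⁻/Cr³⁺ is the cathode (higher E°), H⁺/H₂ the anode: E°cell = +1.33 − (+0.00) = +1.33 V, n = 6.
Overall: Cr₂O₇²⁻(aq) + 8 H⁺(aq) + 3 H₂(g) → 2 Cr³⁺(aq) + 7 H₂O(l)
Q = [Cr³⁺]^2 / ([Cr₂O₇²⁻]·[H⁺]^8·P(H₂)^3); log Q = 2.492.
E = E° − (0.0592/n) log Q = +1.33 − (0.0592/6)(2.492) = +1.305 V.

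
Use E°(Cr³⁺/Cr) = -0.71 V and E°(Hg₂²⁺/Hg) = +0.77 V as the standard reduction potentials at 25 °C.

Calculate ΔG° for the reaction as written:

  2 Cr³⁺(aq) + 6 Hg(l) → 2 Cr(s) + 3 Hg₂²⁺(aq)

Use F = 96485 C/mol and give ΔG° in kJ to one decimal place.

+856.8 kJ

As written, Cr³⁺/Cr is reduced (cathode) and Hg₂²⁺/Hg is oxidised (anode), so E°cell = (-0.71) − (+0.77) = -1.48 V.
Balancing electrons gives n = 6.
ΔG° = −nFE° = −(6)(96485)(-1.48) = 856,787 J = +856.8 kJ.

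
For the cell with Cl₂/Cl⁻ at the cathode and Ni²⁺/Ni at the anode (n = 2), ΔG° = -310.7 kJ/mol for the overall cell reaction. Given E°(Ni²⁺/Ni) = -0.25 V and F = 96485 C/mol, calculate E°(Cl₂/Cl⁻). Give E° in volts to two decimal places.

+1.36 V

E°cell = −ΔG°/(nF) = −(-310.7×10³)/((2)(96485)) = +1.610 V.
Since Cl₂/Cl⁻ is the cathode and Ni²⁺/Ni the anode, E°cell = E°(Cl₂/Cl⁻) − E°(Ni²⁺/Ni).
So E°(Cl₂/Cl⁻) = E°cell + E°(Ni²⁺/Ni) = +1.610 + (-0.25) = +1.36 V.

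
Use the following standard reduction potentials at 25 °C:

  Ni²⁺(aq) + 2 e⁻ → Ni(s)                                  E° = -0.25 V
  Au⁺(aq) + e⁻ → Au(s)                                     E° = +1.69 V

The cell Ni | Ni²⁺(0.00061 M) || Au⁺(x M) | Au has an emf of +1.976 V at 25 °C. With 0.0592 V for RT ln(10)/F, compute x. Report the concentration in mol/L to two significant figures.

Au⁺/Au is the cathode, Ni²⁺/Ni the anode: E°cell = +1.94 V, n = 2.
Overall reaction: 2 Au⁺(aq) + Ni(s) → 2 Au(s) + Ni²⁺(aq); Q = [Ni²⁺]^1/[Au⁺]^2.
From E = E° − (0.0592/n) log Q: log Q = (E° − E)·n/0.0592 = (+1.94 − (+1.976))·2/0.0592 = -1.2162.
So 2·log[Au⁺] = 1·log(0.00061) − log Q = -3.2147 − (-1.2162) = -1.9985; log[Au⁺] = -1.9985 / 2 = -0.9992; [Au⁺] = 10^(-0.9992) ≈ 0.10 M.

0.10 M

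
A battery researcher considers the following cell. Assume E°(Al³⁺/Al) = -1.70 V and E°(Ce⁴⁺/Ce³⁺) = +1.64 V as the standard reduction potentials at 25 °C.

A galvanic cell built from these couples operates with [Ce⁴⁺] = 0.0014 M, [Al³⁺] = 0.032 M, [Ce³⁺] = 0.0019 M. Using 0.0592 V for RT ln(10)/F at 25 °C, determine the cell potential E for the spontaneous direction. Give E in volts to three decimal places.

Ce⁴⁺/Ce³⁺ is the cathode (higher E°), Al³⁺/Al the anode: E°cell = +1.64 − (-1.70) = +3.34 V, n = 3.
Overall: 3 Ce⁴⁺(aq) + Al(s) → 3 Ce³⁺(aq) + Al³⁺(aq)
Q = [Ce³⁺]^3·[Al³⁺] / ([Ce⁴⁺]^3); log Q = -1.097.
E = E° − (0.0592/n) log Q = +3.34 − (0.0592/3)(-1.097) = +3.362 V.

+3.362 V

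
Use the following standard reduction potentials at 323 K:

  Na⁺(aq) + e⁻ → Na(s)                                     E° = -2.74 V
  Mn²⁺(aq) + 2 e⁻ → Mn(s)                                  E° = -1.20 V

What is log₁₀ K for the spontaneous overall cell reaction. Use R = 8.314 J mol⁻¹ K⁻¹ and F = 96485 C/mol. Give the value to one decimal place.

48.1

Cathode: Mn²⁺/Mn; anode: Na⁺/Na. E°cell = (-1.20) − (-2.74) = +1.54 V, with n = 2.
ΔG° = −nFE° = −RT ln K, so ln K = nFE°/(RT) = (2)(96485)(+1.54) / ((8.314)(323)) = 110.662.
log₁₀ K = 110.662 / ln 10 = 48.1.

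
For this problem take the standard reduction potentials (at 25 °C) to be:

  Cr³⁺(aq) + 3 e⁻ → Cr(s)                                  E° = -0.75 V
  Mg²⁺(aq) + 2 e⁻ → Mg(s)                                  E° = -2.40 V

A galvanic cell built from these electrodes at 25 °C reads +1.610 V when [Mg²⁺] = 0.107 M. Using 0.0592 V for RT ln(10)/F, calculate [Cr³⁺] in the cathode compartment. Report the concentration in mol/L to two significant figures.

Cr³⁺/Cr is the cathode, Mg²⁺/Mg the anode: E°cell = +1.65 V, n = 6.
Overall reaction: 2 Cr³⁺(aq) + 3 Mg(s) → 2 Cr(s) + 3 Mg²⁺(aq); Q = [Mg²⁺]^3/[Cr³⁺]^2.
From E = E° − (0.0592/n) log Q: log Q = (E° − E)·n/0.0592 = (+1.65 − (+1.610))·6/0.0592 = 4.0541.
So 2·log[Cr³⁺] = 3·log(0.107) − log Q = -2.9118 − (4.0541) = -6.9659; log[Cr³⁺] = -6.9659 / 2 = -3.4830; [Cr³⁺] = 10^(-3.4830) ≈ 0.00033 M.

0.00033 M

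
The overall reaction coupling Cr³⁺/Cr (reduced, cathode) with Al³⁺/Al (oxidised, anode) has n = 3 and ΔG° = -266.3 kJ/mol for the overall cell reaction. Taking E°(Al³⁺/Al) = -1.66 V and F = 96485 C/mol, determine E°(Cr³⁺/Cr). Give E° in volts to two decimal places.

E°cell = −ΔG°/(nF) = −(-266.3×10³)/((3)(96485)) = +0.920 V.
Since Cr³⁺/Cr is the cathode and Al³⁺/Al the anode, E°cell = E°(Cr³⁺/Cr) − E°(Al³⁺/Al).
So E°(Cr³⁺/Cr) = E°cell + E°(Al³⁺/Al) = +0.920 + (-1.66) = -0.74 V.

-0.74 V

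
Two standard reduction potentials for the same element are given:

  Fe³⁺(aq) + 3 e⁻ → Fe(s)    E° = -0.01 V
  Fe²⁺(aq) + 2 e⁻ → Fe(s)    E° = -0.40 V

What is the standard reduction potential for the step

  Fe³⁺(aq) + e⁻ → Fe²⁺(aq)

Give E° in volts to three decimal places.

+0.770 V

Sequential free energies add, so n₃E°₃ = n₁E°₁ + n₂E°₂.
With n₃ = 3, and the known step contributing 2×(-0.40) V, the unknown satisfies 1·E° = 3×(-0.01) − 2×(-0.40) = +0.770.
E° = +0.770 / 1 = +0.770 V.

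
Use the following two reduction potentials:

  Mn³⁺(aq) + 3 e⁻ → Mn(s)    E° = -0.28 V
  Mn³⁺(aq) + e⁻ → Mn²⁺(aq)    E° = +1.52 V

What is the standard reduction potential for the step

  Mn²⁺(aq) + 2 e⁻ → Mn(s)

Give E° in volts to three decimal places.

-1.180 V

Sequential free energies add, so n₃E°₃ = n₁E°₁ + n₂E°₂.
With n₃ = 3, and the known step contributing 1×(+1.52) V, the unknown satisfies 2·E° = 3×(-0.28) − 1×(+1.52) = -2.360.
E° = -2.360 / 2 = -1.180 V.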